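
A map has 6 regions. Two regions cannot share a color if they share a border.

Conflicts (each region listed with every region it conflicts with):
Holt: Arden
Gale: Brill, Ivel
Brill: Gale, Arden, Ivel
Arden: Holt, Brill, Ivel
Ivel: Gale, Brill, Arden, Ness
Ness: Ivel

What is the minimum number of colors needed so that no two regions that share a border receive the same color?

Brill, Arden, Ivel pairwise conflict, so at least 3 colors are needed.
3 colors suffice: color 1 → {Holt, Ivel}; color 2 → {Gale, Arden, Ness}; color 3 → {Brill}. Each listed conflict is separated.

3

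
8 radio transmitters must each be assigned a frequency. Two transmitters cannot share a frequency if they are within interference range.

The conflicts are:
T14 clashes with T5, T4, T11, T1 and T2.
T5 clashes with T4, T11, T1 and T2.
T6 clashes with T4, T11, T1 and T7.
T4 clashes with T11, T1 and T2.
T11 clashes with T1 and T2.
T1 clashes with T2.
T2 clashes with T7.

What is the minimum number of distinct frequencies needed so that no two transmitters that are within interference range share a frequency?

6

T14, T5, T4, T11, T1, T2 are mutually in conflict, so at least 6 frequencies are needed.
6 frequencies suffice: frequency 1 → {T4, T7}; frequency 2 → {T1}; frequency 3 → {T6, T2}; frequency 4 → {T11}; frequency 5 → {T5}; frequency 6 → {T14}. Each listed conflict is separated.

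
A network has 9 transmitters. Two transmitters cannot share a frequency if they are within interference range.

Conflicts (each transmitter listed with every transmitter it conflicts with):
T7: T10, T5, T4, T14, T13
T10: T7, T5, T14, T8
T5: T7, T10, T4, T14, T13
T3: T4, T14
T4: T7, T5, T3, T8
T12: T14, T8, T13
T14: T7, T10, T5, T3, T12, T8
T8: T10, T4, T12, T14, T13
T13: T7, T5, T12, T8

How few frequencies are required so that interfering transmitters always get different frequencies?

T7, T10, T5, T14 are mutually in conflict, so at least 4 frequencies are needed.
4 frequencies suffice: T7=3, T10=4, T5=2, T3=2, T4=1, T12=3, T14=1, T8=2, T13=1. Each listed conflict is separated.

4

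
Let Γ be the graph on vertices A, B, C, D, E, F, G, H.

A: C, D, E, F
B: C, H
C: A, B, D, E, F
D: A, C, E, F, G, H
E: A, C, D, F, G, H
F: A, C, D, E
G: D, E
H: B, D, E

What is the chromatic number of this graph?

A, C, D, E, F form a clique, so at least 5 colors are needed.
5 colors suffice: A=4, B=1, C=3, D=1, E=2, F=5, G=3, H=3. No two adjacent vertices share a color.

5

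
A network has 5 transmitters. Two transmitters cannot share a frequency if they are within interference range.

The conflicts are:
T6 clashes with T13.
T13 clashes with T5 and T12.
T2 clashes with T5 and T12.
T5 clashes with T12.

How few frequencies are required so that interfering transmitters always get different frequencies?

T2, T5, T12 are mutually in conflict, so at least 3 frequencies are needed.
3 frequencies suffice: frequency 1 → {T6, T12}; frequency 2 → {T5}; frequency 3 → {T13, T2}. Every pair that conflicts lands in different frequencies.

3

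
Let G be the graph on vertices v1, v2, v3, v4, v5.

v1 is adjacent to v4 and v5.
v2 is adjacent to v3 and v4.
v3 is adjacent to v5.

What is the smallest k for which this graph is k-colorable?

3

The cycle v1-v5-v3-v2-v4-v1 has odd length 5, so it cannot be 2-colored; at least 3 colors are needed.
A valid assignment using 3 colors: v1=3, v2=2, v3=1, v4=1, v5=2. Each edge has distinct colors on its endpoints.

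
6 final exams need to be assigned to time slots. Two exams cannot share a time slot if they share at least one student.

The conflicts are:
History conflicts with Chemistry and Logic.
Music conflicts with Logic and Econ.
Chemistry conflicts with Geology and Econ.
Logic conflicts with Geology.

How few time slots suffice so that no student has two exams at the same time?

3

The cycle Chemistry-Econ-Music-Logic-History-Chemistry has odd length 5, so it cannot be 2-colored; at least 3 time slots are needed.
3 time slots suffice: time slot 1 → {Chemistry, Logic}; time slot 2 → {History, Music, Geology}; time slot 3 → {Econ}. Every pair that conflicts lands in different time slots.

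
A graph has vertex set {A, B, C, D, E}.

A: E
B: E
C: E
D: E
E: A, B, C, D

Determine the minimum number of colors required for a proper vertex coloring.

B and E are adjacent, so at least 2 colors are needed.
2 colors suffice: color red → {E}; color blue → {A, B, C, D}. No two adjacent vertices share a color.

2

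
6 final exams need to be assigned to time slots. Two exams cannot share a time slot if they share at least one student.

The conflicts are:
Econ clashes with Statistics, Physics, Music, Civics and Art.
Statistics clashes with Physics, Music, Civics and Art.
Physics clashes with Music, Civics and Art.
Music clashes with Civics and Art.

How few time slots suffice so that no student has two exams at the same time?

Econ, Statistics, Physics, Music, Art all conflict with each other, so at least 5 time slots are needed.
5 time slots suffice: time slot 1 → {Music}; time slot 2 → {Econ}; time slot 3 → {Statistics}; time slot 4 → {Physics}; time slot 5 → {Civics, Art}. No two conflicting exams share a time slot.

5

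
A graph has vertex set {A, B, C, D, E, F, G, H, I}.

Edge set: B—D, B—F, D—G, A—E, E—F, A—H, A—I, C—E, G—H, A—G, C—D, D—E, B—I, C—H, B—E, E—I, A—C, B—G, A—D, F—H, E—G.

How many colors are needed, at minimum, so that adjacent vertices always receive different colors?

4

A, C, D, E are pairwise adjacent (a clique of size 4), so at least 4 colors are needed.
A valid assignment using 4 colors: A=2, B=2, C=4, D=3, E=1, F=3, G=4, H=1, I=3. Every edge joins two different colors.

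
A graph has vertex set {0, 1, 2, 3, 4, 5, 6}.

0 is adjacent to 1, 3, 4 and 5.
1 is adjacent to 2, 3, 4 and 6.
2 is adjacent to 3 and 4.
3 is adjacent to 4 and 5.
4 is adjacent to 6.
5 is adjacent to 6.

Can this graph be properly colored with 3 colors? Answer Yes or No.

1, 2, 3, 4 are mutually adjacent (a clique of size 4), so at least 4 colors are needed.
So 3 colors are not enough.

No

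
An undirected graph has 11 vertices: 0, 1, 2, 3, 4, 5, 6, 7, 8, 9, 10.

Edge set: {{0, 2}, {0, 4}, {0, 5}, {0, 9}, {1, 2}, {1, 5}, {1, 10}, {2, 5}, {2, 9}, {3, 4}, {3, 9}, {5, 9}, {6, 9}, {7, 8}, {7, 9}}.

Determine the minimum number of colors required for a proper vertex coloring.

4

0, 2, 5, 9 form a clique, so at least 4 colors are needed.
4 colors suffice: color red → {1, 4, 8, 9}; color blue → {2, 3, 6, 7, 10}; color green → {0}; color yellow → {5}. Every edge joins two different colors.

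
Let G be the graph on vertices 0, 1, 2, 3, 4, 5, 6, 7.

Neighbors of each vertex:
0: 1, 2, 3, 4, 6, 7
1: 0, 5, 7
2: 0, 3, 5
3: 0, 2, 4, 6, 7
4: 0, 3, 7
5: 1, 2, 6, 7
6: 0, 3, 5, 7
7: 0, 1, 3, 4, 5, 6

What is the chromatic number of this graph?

0, 3, 4, 7 are pairwise adjacent (a clique of size 4), so at least 4 colors are needed.
One proper 4-coloring: 0=b, 1=c, 2=a, 3=c, 4=d, 5=b, 6=d, 7=a. Each edge has distinct colors on its endpoints.

4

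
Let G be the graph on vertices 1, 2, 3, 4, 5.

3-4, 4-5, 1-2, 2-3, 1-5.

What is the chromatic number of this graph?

The cycle 5-1-2-3-4-5 has odd length 5, so it cannot be 2-colored; at least 3 colors are needed.
3 colors suffice: color red → {2, 5}; color blue → {1, 4}; color green → {3}. Every edge joins two different colors.

3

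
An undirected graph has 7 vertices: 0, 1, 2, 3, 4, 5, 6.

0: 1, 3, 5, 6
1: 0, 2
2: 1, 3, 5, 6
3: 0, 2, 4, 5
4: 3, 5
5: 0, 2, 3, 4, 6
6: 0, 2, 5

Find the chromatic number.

0, 3, 5 form a triangle, so at least 3 colors are needed.
3 colors suffice: color a → {1, 5}; color b → {0, 2, 4}; color c → {3, 6}. Every edge joins two different colors.

3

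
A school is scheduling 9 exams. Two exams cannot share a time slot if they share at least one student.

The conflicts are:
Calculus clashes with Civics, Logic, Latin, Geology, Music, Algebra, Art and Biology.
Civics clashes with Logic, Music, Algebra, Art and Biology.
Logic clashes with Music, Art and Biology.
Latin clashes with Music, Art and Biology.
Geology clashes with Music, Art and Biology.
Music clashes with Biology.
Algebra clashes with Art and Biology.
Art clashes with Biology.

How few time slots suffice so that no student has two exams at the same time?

Calculus, Civics, Logic, Music, Biology pairwise conflict, so at least 5 time slots are needed.
5 time slots suffice: Calculus=1, Civics=4, Logic=5, Latin=4, Geology=4, Music=3, Algebra=5, Art=3, Biology=2. No two conflicting exams share a time slot.

5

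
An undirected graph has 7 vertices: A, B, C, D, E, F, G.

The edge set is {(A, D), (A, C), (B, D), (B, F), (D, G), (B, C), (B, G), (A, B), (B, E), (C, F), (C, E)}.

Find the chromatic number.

3

B, C, E are pairwise adjacent, so at least 3 colors are needed.
3 colors suffice: color 1 → {B}; color 2 → {C, D}; color 3 → {A, E, F, G}. No two adjacent vertices share a color.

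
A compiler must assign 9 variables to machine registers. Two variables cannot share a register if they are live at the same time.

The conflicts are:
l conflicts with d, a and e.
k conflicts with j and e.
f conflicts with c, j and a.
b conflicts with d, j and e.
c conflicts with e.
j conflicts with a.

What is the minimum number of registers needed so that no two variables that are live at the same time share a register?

3

f, j, a are mutually in conflict, so at least 3 registers are needed.
3 registers suffice: l=2, k=2, f=2, b=2, d=1, c=3, j=1, a=3, e=1. Every pair that conflicts lands in different registers.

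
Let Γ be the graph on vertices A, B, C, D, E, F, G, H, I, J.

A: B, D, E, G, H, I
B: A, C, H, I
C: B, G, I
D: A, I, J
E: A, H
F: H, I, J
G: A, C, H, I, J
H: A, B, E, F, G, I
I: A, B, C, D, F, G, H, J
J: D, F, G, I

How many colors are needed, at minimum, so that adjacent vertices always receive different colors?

A, B, H, I form a clique, so at least 4 colors are needed.
One proper 4-coloring: A=2, B=4, C=2, D=3, E=1, F=4, G=4, H=3, I=1, J=2. Every edge joins two different colors.

4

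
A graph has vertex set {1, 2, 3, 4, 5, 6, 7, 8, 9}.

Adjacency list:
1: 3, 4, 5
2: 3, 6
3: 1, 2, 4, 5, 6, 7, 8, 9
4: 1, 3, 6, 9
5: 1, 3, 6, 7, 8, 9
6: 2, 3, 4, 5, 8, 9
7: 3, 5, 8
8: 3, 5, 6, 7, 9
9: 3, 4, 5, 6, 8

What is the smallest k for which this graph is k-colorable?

5

3, 5, 6, 8, 9 form a clique, so at least 5 colors are needed.
5 colors suffice: color a → {3}; color b → {1, 6, 7}; color c → {2, 4, 5}; color d → {8}; color e → {9}. Every edge joins two different colors.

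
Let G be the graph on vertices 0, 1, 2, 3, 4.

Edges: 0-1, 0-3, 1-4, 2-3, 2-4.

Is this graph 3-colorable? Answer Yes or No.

The chromatic number is 3. The cycle 0-3-2-4-1-0 has odd length 5, so it cannot be 2-colored; at least 3 colors are needed.
A valid assignment using 3 colors: 0=a, 1=c, 2=a, 3=b, 4=b.
That is already a proper 3-coloring.

Yes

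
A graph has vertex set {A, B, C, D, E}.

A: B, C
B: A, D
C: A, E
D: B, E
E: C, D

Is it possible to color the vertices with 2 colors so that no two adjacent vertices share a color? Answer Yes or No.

No

The cycle B-D-E-C-A-B has odd length 5, so it cannot be 2-colored; at least 3 colors are needed.
So 2 colors are not enough.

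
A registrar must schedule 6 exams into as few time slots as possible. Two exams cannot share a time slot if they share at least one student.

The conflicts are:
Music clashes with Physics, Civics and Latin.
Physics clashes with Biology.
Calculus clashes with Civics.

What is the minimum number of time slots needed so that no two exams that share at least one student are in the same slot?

2

Physics and Biology conflict, so at least 2 time slots are needed.
2 time slots suffice: Music=1, Physics=2, Biology=1, Calculus=1, Civics=2, Latin=2. Each listed conflict is separated.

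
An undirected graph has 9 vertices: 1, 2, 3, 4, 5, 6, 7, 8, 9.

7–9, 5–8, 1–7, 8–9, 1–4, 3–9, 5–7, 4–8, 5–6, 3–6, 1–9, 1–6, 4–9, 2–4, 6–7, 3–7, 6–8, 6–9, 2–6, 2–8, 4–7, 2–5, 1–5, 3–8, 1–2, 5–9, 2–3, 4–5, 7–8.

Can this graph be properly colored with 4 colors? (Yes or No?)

3, 6, 7, 8, 9 form a clique, so at least 5 colors are needed.
So 4 colors are not enough.

No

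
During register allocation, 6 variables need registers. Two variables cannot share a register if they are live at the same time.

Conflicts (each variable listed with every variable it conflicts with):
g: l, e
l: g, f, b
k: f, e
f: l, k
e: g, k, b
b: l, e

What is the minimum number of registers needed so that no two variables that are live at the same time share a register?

The cycle f-l-b-e-k-f has odd length 5, so it cannot be 2-colored; at least 3 registers are needed.
3 registers suffice: g=2, l=1, k=2, f=3, e=1, b=2. Every pair that conflicts lands in different registers.

3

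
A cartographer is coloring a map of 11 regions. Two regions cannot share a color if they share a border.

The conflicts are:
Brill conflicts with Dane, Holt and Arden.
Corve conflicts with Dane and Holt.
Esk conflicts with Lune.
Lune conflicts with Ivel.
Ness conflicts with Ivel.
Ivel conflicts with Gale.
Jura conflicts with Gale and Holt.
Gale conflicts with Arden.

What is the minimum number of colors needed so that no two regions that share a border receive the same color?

3

The cycle Holt-Jura-Gale-Arden-Brill-Holt has odd length 5, so it cannot be 2-colored; at least 3 colors are needed.
3 colors suffice: Brill=1, Corve=1, Esk=2, Lune=1, Ness=1, Ivel=2, Jura=3, Gale=1, Dane=2, Holt=2, Arden=2. Every pair that conflicts lands in different colors.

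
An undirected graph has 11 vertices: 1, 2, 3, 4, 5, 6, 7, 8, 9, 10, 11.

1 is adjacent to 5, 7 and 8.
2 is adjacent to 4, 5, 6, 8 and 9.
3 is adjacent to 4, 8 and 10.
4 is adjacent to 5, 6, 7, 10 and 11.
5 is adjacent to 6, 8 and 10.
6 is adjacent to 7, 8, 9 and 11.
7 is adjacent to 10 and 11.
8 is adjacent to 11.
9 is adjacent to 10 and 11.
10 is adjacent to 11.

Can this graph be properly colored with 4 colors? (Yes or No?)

Yes

The chromatic number is 4. 4, 7, 10, 11 are pairwise adjacent (a clique of size 4), so at least 4 colors are needed.
4 colors suffice: color red → {4, 8, 9}; color blue → {1, 6, 10}; color green → {3, 5, 11}; color yellow → {2, 7}.
That is already a proper 4-coloring.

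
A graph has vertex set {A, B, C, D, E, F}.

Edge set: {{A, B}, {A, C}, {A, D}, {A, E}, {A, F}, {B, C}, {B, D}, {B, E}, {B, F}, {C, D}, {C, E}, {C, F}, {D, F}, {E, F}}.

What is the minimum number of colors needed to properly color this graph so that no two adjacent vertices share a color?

A, B, C, E, F form a clique, so at least 5 colors are needed.
5 colors suffice: A=red, B=yellow, C=blue, D=purple, E=purple, F=green. No two adjacent vertices share a color.

5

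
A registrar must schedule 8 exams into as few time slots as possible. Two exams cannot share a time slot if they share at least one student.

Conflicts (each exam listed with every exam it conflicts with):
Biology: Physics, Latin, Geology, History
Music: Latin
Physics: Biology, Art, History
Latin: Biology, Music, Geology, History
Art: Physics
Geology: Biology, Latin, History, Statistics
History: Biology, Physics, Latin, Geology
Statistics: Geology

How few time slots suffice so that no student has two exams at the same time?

4

Biology, Latin, Geology, History pairwise conflict, so at least 4 time slots are needed.
4 time slots suffice: Biology=4, Music=1, Physics=2, Latin=3, Art=1, Geology=2, History=1, Statistics=1. No two conflicting exams share a time slot.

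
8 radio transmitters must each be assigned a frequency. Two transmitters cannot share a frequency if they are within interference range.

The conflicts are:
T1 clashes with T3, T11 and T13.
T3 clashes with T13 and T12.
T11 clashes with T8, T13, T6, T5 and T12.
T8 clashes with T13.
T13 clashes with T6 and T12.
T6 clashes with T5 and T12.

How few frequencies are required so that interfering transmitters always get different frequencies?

4

T11, T13, T6, T12 are mutually in conflict, so at least 4 frequencies are needed.
Using 4 frequencies: T1=3, T3=2, T11=2, T8=3, T13=1, T6=3, T5=1, T12=4. Every pair that conflicts lands in different frequencies.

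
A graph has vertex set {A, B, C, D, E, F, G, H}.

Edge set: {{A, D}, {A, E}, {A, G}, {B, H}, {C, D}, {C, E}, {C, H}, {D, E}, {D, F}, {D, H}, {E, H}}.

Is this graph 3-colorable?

C, D, E, H are mutually adjacent (a clique of size 4), so at least 4 colors are needed.
So 3 colors are not enough.

No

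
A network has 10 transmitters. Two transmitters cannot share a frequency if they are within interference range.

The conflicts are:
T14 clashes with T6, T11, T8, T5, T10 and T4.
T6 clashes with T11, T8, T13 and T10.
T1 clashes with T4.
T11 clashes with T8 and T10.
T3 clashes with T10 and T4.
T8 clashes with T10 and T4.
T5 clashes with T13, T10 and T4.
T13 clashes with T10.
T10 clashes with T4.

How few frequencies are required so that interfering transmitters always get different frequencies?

T14, T6, T11, T8, T10 all conflict with each other, so at least 5 frequencies are needed.
5 frequencies suffice: frequency 1 → {T1, T10}; frequency 2 → {T6, T4}; frequency 3 → {T14, T3, T13}; frequency 4 → {T8, T5}; frequency 5 → {T11}. No two conflicting transmitters share a frequency.

5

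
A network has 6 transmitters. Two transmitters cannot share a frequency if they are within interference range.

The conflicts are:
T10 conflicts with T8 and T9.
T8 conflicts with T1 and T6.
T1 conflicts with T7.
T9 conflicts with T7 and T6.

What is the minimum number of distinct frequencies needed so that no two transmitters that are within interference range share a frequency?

The cycle T10-T9-T7-T1-T8-T10 has odd length 5, so it cannot be 2-colored; at least 3 frequencies are needed.
3 frequencies suffice: frequency 1 → {T8, T9}; frequency 2 → {T10, T7, T6}; frequency 3 → {T1}. Each listed conflict is separated.

3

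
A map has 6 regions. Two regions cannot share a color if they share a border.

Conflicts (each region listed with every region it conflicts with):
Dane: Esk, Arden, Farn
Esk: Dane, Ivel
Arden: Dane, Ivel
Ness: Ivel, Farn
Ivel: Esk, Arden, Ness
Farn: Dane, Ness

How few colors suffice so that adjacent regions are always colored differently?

3

The cycle Ivel-Ness-Farn-Dane-Esk-Ivel has odd length 5, so it cannot be 2-colored; at least 3 colors are needed.
3 colors suffice: color 1 → {Dane, Ivel}; color 2 → {Esk, Arden, Farn}; color 3 → {Ness}. Every pair that conflicts lands in different colors.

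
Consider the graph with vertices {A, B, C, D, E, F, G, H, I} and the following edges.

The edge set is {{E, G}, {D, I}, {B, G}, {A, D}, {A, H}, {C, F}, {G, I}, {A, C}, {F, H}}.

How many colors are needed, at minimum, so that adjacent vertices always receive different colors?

2

D and I are adjacent, so at least 2 colors are needed.
2 colors suffice: color red → {A, B, E, F, I}; color blue → {C, D, G, H}. Each edge has distinct colors on its endpoints.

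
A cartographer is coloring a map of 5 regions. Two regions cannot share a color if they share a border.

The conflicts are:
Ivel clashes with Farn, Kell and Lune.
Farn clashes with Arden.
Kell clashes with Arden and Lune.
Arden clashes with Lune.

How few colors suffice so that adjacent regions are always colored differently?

3

Kell, Arden, Lune are mutually in conflict, so at least 3 colors are needed.
A valid assignment using 3 colors: Ivel=1, Farn=2, Kell=3, Arden=1, Lune=2. Every pair that conflicts lands in different colors.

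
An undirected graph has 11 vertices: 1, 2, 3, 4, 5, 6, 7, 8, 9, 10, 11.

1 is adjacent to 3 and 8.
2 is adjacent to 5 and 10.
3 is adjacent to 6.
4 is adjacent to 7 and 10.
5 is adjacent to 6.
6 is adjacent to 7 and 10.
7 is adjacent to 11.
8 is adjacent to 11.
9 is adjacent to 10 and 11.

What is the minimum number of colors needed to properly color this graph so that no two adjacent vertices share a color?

The cycle 7-11-9-10-4-7 has odd length 5, so it cannot be 2-colored; at least 3 colors are needed.
One proper 3-coloring: 1=a, 2=a, 3=b, 4=a, 5=b, 6=a, 7=b, 8=b, 9=c, 10=b, 11=a. Each edge has distinct colors on its endpoints.

3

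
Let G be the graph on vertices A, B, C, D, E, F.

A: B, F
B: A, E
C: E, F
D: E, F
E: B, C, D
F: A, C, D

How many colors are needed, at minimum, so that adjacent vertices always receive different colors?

3

The cycle E-D-F-A-B-E has odd length 5, so it cannot be 2-colored; at least 3 colors are needed.
A valid assignment using 3 colors: A=2, B=3, C=2, D=2, E=1, F=1. Each edge has distinct colors on its endpoints.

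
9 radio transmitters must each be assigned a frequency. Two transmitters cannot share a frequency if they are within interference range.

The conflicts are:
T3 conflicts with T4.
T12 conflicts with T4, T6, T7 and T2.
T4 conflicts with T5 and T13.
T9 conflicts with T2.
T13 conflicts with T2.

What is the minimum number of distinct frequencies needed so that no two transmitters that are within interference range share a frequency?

T9 and T2 conflict, so at least 2 frequencies are needed.
2 frequencies suffice: frequency 1 → {T4, T6, T7, T2}; frequency 2 → {T3, T12, T5, T9, T13}. No two conflicting transmitters share a frequency.

2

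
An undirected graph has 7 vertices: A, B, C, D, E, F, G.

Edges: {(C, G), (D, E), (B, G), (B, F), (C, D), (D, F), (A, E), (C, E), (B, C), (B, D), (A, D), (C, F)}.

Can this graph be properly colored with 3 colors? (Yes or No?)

B, C, D, F are mutually adjacent (a clique of size 4), so at least 4 colors are needed.
So 3 colors are not enough.

No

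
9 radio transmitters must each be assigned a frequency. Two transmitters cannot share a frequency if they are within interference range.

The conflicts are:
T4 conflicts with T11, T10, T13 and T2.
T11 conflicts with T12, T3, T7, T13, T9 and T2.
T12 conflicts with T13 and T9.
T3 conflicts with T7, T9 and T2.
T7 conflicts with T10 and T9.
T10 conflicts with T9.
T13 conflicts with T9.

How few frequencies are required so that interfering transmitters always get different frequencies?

T11, T3, T7, T9 all conflict with each other, so at least 4 frequencies are needed.
A valid assignment using 4 frequencies: T4=2, T11=1, T12=4, T3=4, T7=3, T10=1, T13=3, T9=2, T2=3. Each listed conflict is separated.

4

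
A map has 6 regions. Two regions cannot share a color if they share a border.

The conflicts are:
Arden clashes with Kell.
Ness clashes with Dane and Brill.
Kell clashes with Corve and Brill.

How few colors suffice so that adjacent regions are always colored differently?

2

Arden and Kell conflict, so at least 2 colors are needed.
2 colors suffice: color 1 → {Ness, Kell}; color 2 → {Arden, Dane, Corve, Brill}. Every pair that conflicts lands in different colors.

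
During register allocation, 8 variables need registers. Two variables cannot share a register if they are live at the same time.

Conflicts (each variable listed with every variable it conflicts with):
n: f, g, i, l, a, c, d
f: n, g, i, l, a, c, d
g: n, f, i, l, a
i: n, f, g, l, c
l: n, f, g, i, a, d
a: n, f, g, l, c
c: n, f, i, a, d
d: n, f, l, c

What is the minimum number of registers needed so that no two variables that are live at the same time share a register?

n, f, g, l, a all conflict with each other, so at least 5 registers are needed.
5 registers suffice: register 1 → {f}; register 2 → {n}; register 3 → {l, c}; register 4 → {g, d}; register 5 → {i, a}. Each listed conflict is separated.

5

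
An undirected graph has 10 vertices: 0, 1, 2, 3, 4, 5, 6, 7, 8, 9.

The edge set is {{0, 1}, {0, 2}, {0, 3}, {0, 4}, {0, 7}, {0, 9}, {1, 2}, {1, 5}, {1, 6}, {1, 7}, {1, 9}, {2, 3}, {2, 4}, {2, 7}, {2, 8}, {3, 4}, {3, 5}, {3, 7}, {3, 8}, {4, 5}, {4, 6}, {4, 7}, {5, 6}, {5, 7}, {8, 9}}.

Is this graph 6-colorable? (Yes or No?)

Yes

The chromatic number is 5. 0, 2, 3, 4, 7 are pairwise adjacent (a clique of size 5), so at least 5 colors are needed.
A valid assignment using 5 colors: 0=purple, 1=blue, 2=green, 3=yellow, 4=blue, 5=green, 6=red, 7=red, 8=red, 9=green.
Since 6 ≥ 5, a proper 6-coloring certainly exists.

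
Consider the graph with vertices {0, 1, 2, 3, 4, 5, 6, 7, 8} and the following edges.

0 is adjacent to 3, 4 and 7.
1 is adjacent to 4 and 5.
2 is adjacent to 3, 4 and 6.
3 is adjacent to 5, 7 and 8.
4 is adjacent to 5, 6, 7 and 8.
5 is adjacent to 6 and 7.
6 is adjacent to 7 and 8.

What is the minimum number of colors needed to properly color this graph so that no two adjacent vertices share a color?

4, 5, 6, 7 form a clique, so at least 4 colors are needed.
4 colors suffice: color red → {3, 4}; color blue → {0, 2, 5, 8}; color green → {1, 6}; color yellow → {7}. Every edge joins two different colors.

4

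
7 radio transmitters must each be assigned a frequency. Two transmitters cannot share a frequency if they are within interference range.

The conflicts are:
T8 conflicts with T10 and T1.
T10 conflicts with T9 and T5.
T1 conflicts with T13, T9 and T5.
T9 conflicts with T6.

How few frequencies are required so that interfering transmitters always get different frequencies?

2

T10 and T5 conflict, so at least 2 frequencies are needed.
Using 2 frequencies: T8=2, T10=1, T1=1, T13=2, T9=2, T6=1, T5=2. Each listed conflict is separated.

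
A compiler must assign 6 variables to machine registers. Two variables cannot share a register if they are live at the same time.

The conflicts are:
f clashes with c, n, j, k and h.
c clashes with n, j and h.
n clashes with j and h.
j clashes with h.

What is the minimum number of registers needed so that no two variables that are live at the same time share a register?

5

f, c, n, j, h are mutually in conflict, so at least 5 registers are needed.
5 registers suffice: register 1 → {f}; register 2 → {j, k}; register 3 → {n}; register 4 → {h}; register 5 → {c}. Each listed conflict is separated.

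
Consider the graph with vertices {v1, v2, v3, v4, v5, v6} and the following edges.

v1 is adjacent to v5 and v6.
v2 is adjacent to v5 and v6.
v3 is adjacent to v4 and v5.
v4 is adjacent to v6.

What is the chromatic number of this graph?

3

The cycle v3-v5-v2-v6-v4-v3 has odd length 5, so it cannot be 2-colored; at least 3 colors are needed.
3 colors suffice: color 1 → {v5, v6}; color 2 → {v1, v2, v4}; color 3 → {v3}. No two adjacent vertices share a color.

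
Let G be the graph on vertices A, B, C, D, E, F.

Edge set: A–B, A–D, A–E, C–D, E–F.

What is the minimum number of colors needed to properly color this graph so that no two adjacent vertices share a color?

2

E and F are adjacent, so at least 2 colors are needed.
One proper 2-coloring: A=1, B=2, C=1, D=2, E=2, F=1. Each edge has distinct colors on its endpoints.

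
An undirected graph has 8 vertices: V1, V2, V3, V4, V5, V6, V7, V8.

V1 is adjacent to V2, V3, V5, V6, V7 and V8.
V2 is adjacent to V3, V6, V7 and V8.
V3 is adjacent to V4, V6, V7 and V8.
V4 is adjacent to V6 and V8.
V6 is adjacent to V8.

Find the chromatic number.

V1, V2, V3, V6, V8 are pairwise adjacent (a clique of size 5), so at least 5 colors are needed.
A valid assignment using 5 colors: V1=blue, V2=purple, V3=red, V4=blue, V5=red, V6=green, V7=green, V8=yellow. Each edge has distinct colors on its endpoints.

5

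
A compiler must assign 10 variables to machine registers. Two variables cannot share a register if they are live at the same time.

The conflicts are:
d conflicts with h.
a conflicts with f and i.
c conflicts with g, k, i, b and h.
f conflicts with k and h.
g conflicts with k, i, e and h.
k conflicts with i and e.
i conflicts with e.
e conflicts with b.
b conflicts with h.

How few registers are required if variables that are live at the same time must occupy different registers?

4

c, g, k, i are mutually in conflict, so at least 4 registers are needed.
4 registers suffice: d=1, a=2, c=1, f=1, g=2, k=4, i=3, e=1, b=2, h=3. No two conflicting variables share a register.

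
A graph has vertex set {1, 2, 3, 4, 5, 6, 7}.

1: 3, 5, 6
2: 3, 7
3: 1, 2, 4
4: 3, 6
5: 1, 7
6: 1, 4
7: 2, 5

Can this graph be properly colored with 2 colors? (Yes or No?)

The cycle 2-3-1-5-7-2 has odd length 5, so it cannot be 2-colored; at least 3 colors are needed.
So 2 colors are not enough.

No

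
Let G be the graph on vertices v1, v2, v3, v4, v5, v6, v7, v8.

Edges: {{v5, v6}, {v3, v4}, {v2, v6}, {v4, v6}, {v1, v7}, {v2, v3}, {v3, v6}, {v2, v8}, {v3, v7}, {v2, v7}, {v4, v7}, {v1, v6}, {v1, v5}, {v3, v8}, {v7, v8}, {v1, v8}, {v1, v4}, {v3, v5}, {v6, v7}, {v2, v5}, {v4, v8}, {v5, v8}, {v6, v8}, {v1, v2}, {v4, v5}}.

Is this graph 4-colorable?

v1, v2, v5, v6, v8 form a clique, so at least 5 colors are needed.
So 4 colors are not enough.

No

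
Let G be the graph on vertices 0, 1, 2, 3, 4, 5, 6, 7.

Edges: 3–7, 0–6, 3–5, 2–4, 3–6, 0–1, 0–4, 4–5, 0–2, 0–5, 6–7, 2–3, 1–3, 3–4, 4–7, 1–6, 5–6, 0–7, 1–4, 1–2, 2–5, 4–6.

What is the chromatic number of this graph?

0, 4, 5, 6 are pairwise adjacent (a clique of size 4), so at least 4 colors are needed.
4 colors suffice: color red → {4}; color blue → {2, 6}; color green → {0, 3}; color yellow → {1, 5, 7}. No two adjacent vertices share a color.

4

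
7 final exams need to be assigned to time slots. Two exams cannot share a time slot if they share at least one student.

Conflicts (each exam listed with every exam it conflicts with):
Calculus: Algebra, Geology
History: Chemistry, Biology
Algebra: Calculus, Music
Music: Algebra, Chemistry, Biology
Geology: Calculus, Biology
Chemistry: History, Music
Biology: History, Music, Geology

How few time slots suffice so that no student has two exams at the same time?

The cycle Algebra-Music-Biology-Geology-Calculus-Algebra has odd length 5, so it cannot be 2-colored; at least 3 time slots are needed.
3 time slots suffice: time slot 1 → {Calculus, History, Music}; time slot 2 → {Algebra, Chemistry, Biology}; time slot 3 → {Geology}. Each listed conflict is separated.

3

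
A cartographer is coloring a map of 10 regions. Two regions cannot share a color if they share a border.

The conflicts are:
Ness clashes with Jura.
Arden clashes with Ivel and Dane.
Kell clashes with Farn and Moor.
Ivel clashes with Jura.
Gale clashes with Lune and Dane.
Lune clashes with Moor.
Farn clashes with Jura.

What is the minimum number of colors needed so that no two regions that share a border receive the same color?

3

The cycle Gale-Lune-Moor-Kell-Farn-Jura-Ivel-Arden-Dane-Gale has odd length 9, so it cannot be 2-colored; at least 3 colors are needed.
One proper 3-coloring: Ness=2, Arden=1, Kell=1, Ivel=2, Gale=3, Lune=1, Farn=2, Jura=1, Dane=2, Moor=2. Each listed conflict is separated.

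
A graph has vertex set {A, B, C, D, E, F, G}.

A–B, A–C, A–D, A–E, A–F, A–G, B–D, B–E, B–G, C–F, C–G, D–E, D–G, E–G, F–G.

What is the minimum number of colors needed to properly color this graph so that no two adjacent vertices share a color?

5

A, B, D, E, G form a clique, so at least 5 colors are needed.
One proper 5-coloring: A=2, B=5, C=3, D=4, E=3, F=4, G=1. Every edge joins two different colors.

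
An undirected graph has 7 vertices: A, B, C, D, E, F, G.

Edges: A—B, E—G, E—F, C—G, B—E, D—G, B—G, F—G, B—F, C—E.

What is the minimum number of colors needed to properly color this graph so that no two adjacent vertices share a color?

B, E, F, G are mutually adjacent (a clique of size 4), so at least 4 colors are needed.
4 colors suffice: color 1 → {A, G}; color 2 → {D, E}; color 3 → {B, C}; color 4 → {F}. Every edge joins two different colors.

4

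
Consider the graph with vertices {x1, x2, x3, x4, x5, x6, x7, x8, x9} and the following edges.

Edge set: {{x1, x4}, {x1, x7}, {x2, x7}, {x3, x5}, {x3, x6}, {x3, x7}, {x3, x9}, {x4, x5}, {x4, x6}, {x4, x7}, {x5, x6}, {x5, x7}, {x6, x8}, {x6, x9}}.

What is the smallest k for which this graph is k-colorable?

3

x3, x5, x6 form a triangle, so at least 3 colors are needed.
One proper 3-coloring: x1=3, x2=2, x3=2, x4=2, x5=3, x6=1, x7=1, x8=2, x9=3. Each edge has distinct colors on its endpoints.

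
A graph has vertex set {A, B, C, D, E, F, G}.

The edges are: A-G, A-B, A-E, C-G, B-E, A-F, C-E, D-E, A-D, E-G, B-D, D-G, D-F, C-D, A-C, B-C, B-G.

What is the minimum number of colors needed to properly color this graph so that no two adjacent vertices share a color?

6

A, B, C, D, E, G form a clique, so at least 6 colors are needed.
A valid assignment using 6 colors: A=1, B=5, C=3, D=2, E=6, F=3, G=4. No two adjacent vertices share a color.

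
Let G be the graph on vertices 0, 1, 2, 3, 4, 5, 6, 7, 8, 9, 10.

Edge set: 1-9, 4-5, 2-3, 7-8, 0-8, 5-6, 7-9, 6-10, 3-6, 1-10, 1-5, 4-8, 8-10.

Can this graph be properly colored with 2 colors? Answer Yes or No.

The cycle 6-10-8-4-5-6 has odd length 5, so it cannot be 2-colored; at least 3 colors are needed.
So 2 colors are not enough.

No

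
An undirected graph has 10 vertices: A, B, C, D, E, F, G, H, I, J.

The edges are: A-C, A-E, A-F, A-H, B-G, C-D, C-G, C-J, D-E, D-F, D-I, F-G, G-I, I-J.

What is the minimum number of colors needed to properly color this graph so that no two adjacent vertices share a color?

C and J are adjacent, so at least 2 colors are needed.
2 colors suffice: color 1 → {B, C, E, F, H, I}; color 2 → {A, D, G, J}. Every edge joins two different colors.

2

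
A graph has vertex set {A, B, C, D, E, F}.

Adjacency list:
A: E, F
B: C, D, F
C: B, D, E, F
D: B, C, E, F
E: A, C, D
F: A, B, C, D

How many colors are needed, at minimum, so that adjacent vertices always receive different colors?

B, C, D, F form a clique, so at least 4 colors are needed.
4 colors suffice: color 1 → {A, D}; color 2 → {C}; color 3 → {E, F}; color 4 → {B}. No two adjacent vertices share a color.

4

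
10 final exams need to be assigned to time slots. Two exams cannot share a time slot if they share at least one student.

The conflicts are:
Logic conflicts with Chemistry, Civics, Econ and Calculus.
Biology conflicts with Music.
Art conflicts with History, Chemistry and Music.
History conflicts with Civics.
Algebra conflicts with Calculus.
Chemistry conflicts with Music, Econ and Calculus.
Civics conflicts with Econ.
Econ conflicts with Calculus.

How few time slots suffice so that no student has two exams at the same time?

4

Logic, Chemistry, Econ, Calculus all conflict with each other, so at least 4 time slots are needed.
A valid assignment using 4 time slots: Logic=2, Biology=1, Art=2, History=3, Algebra=1, Chemistry=1, Civics=1, Music=3, Econ=3, Calculus=4. No two conflicting exams share a time slot.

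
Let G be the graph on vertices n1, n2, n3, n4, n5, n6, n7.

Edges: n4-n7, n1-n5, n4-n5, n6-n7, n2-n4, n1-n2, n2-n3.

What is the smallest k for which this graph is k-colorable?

n4 and n7 are adjacent, so at least 2 colors are needed.
2 colors suffice: color 1 → {n1, n3, n4, n6}; color 2 → {n2, n5, n7}. Each edge has distinct colors on its endpoints.

2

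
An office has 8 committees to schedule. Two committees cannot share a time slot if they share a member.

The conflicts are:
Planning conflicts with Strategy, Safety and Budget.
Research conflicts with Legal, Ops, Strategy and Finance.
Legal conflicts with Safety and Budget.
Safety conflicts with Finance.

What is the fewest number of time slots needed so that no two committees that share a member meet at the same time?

3

The cycle Strategy-Research-Finance-Safety-Planning-Strategy has odd length 5, so it cannot be 2-colored; at least 3 time slots are needed.
Using 3 time slots: Planning=1, Research=1, Legal=2, Ops=2, Strategy=2, Safety=3, Finance=2, Budget=3. No two conflicting committees share a time slot.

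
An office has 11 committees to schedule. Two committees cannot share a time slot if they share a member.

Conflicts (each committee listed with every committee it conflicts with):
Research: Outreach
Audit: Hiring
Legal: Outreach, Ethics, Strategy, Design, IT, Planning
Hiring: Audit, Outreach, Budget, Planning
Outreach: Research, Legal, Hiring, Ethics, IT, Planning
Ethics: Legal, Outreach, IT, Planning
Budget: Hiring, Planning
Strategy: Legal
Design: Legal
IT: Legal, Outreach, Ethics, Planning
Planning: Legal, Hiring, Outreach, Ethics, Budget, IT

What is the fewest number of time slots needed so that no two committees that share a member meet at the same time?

5

Legal, Outreach, Ethics, IT, Planning are mutually in conflict, so at least 5 time slots are needed.
5 time slots suffice: time slot 1 → {Audit, Outreach, Budget, Strategy, Design}; time slot 2 → {Research, Legal, Hiring}; time slot 3 → {Planning}; time slot 4 → {IT}; time slot 5 → {Ethics}. Each listed conflict is separated.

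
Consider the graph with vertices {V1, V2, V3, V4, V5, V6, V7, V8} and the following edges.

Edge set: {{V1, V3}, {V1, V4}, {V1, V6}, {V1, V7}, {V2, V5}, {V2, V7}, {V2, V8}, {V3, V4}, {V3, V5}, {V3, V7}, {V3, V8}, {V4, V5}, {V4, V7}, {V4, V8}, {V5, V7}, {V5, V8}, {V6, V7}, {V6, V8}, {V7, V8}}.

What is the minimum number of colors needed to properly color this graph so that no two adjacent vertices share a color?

5

V3, V4, V5, V7, V8 form a clique, so at least 5 colors are needed.
One proper 5-coloring: V1=B, V2=Y, V3=P, V4=Y, V5=G, V6=G, V7=R, V8=B. Every edge joins two different colors.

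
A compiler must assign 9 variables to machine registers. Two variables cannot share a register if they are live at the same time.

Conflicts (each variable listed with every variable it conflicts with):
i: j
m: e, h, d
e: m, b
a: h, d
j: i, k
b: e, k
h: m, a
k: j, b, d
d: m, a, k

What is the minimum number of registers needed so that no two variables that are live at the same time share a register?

The cycle b-e-m-d-k-b has odd length 5, so it cannot be 2-colored; at least 3 registers are needed.
3 registers suffice: register 1 → {i, m, a, k}; register 2 → {e, j, h, d}; register 3 → {b}. Each listed conflict is separated.

3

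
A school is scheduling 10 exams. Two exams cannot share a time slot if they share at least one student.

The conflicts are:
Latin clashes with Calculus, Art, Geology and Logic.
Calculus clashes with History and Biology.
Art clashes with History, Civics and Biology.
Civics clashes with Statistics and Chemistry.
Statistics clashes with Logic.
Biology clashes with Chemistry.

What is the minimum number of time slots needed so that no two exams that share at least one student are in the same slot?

The cycle Art-Latin-Logic-Statistics-Civics-Art has odd length 5, so it cannot be 2-colored; at least 3 time slots are needed.
Using 3 time slots: Latin=1, Calculus=2, Art=2, History=1, Geology=2, Civics=1, Statistics=3, Biology=1, Chemistry=2, Logic=2. No two conflicting exams share a time slot.

3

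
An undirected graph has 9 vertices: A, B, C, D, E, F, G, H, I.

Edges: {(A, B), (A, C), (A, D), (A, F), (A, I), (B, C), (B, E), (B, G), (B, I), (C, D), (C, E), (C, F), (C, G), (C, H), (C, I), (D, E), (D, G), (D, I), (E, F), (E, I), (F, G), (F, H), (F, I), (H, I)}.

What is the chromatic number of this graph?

4

A, B, C, I are mutually adjacent (a clique of size 4), so at least 4 colors are needed.
4 colors suffice: color 1 → {C}; color 2 → {G, I}; color 3 → {B, D, F}; color 4 → {A, E, H}. Every edge joins two different colors.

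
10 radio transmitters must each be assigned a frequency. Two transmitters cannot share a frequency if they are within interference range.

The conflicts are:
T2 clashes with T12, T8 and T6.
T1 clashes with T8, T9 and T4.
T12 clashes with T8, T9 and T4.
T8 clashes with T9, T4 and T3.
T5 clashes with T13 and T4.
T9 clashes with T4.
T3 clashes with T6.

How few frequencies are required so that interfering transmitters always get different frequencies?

T1, T8, T9, T4 all conflict with each other, so at least 4 frequencies are needed.
4 frequencies suffice: frequency 1 → {T8, T5, T6}; frequency 2 → {T2, T13, T4, T3}; frequency 3 → {T9}; frequency 4 → {T1, T12}. Each listed conflict is separated.

4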